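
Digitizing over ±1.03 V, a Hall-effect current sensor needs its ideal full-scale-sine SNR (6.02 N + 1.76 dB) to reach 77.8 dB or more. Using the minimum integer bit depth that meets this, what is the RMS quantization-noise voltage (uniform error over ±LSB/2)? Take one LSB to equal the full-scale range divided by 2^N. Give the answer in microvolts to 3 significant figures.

Span: 1.03 V − (-1.03 V) = 2.06 V.
Solving 6.02 N ≥ 77.8 − 1.76: N ≥ 12.631. Round up → N = 13.
LSB = 2.06 V / 2^13 = 251.46 µV.
σ_q = LSB/√12 = 251.46 µV/3.4641 = 72.6 µV.

72.6 µV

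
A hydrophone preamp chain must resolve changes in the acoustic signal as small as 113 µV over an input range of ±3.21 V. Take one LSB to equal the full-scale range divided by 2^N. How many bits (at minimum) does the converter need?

Span: 3.21 V − (-3.21 V) = 6.42 V.
Need 2^N ≥ 6.42 V / 113 µV = 56810 → N_min = 16.

16 bits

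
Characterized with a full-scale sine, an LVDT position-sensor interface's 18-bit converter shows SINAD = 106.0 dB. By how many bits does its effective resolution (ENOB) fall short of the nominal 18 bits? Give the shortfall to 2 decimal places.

0.68 bits

N_eff = (106.0 − 1.76)/6.02 = 17.3156 bits.
Lost resolution: 18 − 17.3156 = 0.6844 bits.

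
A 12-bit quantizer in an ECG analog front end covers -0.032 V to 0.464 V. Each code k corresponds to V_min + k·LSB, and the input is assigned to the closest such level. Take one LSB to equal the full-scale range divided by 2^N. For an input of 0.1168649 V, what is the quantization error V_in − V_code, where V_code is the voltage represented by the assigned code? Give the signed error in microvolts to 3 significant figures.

The full-scale span is 0.464 − (-0.032) = 0.496 V. LSB = 0.496 V / 2^12 ≈ 121.1 µV.
(V_in − V_min)/LSB = (0.1168649 − (-0.032)) × 4096/0.496 = 1229.3359 → nearest code k = 1229.
V_code = -0.032 + (1229/4096) × 0.496 = 0.1168242188 V.
Error = V_in − V_code = 0.1168649 − (0.1168242188) = +40.7 µV.

+40.7 µV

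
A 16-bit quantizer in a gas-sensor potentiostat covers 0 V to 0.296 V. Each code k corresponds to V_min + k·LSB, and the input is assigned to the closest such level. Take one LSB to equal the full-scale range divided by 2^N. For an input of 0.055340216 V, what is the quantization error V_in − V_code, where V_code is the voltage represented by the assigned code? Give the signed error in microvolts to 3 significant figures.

Range is 0.296 V. LSB = 0.296 V / 2^16 ≈ 4.517 µV.
Position in LSBs: (0.055340216 − (0)) × 65536/0.296 = 12252.6230; rounding gives k = 12253.
V_code = 0 + (12253/65536) × 0.296 = 0.055341918945 V.
e = 0.055340216 − (0.055341918945) = −1.70 µV.

−1.70 µV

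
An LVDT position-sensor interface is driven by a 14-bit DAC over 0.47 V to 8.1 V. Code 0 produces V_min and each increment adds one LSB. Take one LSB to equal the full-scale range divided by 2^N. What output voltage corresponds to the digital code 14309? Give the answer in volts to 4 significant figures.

7.134 V

Range = 8.1 − (0.47) = 7.63 V. LSB = 7.63 V / 2^14.
V_out = 0.47 + 14309 × (7.63/16384) V
      = 0.47 + 6.66368 = 7.13368 V.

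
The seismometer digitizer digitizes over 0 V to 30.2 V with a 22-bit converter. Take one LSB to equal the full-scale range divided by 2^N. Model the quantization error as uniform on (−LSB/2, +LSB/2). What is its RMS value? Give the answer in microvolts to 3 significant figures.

Span = 30.2 V.
LSB = 30.2 V / 2^22 = 7.2002 µV.
σ_q = LSB/√12 = 7.2002 µV/3.4641 = 2.08 µV.

2.08 µV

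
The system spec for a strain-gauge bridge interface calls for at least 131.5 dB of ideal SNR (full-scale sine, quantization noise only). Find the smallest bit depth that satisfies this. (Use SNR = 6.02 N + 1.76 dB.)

6.02 N + 1.76 ≥ 131.5 gives N ≥ 21.551, so the minimum integer is 22.

22 bits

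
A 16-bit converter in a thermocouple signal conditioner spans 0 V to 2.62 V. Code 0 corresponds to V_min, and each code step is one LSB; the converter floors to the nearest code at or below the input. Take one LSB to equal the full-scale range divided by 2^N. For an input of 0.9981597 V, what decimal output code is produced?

Span = 2.62 V. LSB = 2.62 V / 2^16 ≈ 39.98 µV.
(V_in − V_min) × 2^16/range = (0.9981597 − (0)) × 65536/2.62 = 24967.708.
Floor → code = 24967.

24967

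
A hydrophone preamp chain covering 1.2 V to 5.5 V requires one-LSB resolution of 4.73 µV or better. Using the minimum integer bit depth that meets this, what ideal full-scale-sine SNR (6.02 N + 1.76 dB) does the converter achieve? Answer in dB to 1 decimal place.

122.2 dB

Range = 5.5 − (1.2) = 4.3 V.
Required number of levels: 4.3/4.73 µV = 909090; smallest N with 2^N ≥ that is 20.
Ideal SNR at N = 20: 6.02·20 + 1.76 = 122.2 dB.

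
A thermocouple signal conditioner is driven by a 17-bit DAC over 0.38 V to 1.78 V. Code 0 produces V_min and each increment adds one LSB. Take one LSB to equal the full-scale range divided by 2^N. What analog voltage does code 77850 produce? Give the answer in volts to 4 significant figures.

1.212 V

Range = 1.78 − (0.38) = 1.4 V. LSB = 1.4 V / 2^17.
V_out = V_min + code × LSB = 0.38 V + 77850 × 1.4 V / 131072
      = 0.38 V + 0.831528 V = 1.21153 V.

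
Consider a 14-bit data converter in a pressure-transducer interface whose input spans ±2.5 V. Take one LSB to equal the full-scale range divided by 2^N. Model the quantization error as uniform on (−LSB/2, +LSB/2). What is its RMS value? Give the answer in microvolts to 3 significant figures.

Span: 2.5 V − (-2.5 V) = 5 V.
LSB = 5 V / 2^14 = 305.18 µV.
V_rms = LSB/√12 = 305.18 µV / √12 = 88.1 µV.

88.1 µV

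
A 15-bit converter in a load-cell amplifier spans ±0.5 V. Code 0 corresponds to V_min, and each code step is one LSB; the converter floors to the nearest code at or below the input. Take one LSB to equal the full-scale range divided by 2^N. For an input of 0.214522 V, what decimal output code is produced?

Full-scale range = 0.5 V − (-0.5 V) = 1 V. LSB = 1 V / 2^15 ≈ 30.52 µV.
code = ⌊(V_in − V_min)/LSB⌋ = ⌊(V_in − V_min) × 2^15 / range⌋
     = ⌊(0.214522 − (-0.5)) × 32768 / 1⌋ = ⌊0.714522 × 32768/1⌋
     = ⌊23413.457⌋ = 23413.

23413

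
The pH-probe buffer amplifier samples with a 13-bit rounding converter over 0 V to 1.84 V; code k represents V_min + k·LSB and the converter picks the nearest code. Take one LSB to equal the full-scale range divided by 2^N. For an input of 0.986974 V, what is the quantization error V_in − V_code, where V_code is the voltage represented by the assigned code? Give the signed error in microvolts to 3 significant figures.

Span = 1.84 V. LSB = 1.84 V / 2^13 ≈ 224.6 µV.
(0.986974 − (0)) / LSB = 0.986974 × 8192/1.84 = 4394.1799. Nearest integer: k = 4394.
V_code = 0 + (4394/8192) × 1.84 = 0.9869335938 V.
V_in − V_code = 0.986974 − (0.9869335938) = +40.4 µV.

+40.4 µV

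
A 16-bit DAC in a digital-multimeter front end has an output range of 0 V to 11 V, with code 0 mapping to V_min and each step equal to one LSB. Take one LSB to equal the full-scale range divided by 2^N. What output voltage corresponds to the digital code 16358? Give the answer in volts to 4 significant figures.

2.746 V

Span = 11 V. LSB = 11 V / 2^16.
V_out = V_min + code × LSB = 0 V + 16358 × 11 V / 65536
      = 0 + 2.74564 = 2.74564 V.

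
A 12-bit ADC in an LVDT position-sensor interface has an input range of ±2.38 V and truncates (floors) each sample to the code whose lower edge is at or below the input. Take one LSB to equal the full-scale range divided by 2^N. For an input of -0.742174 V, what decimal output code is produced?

1409

Full-scale range = 2.38 V − (-2.38 V) = 4.76 V. LSB = 4.76 V / 2^12 ≈ 1.162 mV.
V_in − V_min = -0.742174 − (-2.38) = 1.637826 V.
Divide by LSB: 1.637826 × 4096/4.76 = 1409.3562.
Truncating gives code 1409.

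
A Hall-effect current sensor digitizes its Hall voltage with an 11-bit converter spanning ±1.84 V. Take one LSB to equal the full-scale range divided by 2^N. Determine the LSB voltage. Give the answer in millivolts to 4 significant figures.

Span: 1.84 V − (-1.84 V) = 3.68 V.
Number of codes = 2^11 = 2048.
LSB = 3.68 V ÷ 2^11 = 3.68/2048 V = 1.797 mV.

1.797 mV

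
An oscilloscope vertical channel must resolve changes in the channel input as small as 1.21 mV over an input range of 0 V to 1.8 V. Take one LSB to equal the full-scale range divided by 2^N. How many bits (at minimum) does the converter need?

Range is 1.8 V.
Need 2^N ≥ 1.8 V / 1.21 mV = 1488 → N_min = 11.

11 bits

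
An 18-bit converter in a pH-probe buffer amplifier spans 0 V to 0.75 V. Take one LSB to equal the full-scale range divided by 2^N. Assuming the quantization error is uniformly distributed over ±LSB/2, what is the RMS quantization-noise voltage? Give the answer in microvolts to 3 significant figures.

Full-scale range = 0.75 V.
One LSB is 0.75 V / 262144 = 2.8610 µV.
For a uniform distribution on [−LSB/2, +LSB/2], V_rms = LSB/√12 = 2.8610 µV/3.4641 = 0.826 µV.

0.826 µV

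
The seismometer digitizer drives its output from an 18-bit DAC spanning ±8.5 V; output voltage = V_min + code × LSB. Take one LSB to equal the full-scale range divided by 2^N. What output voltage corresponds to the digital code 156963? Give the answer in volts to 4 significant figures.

Range = 8.5 − (-8.5) = 17 V. LSB = 17 V / 2^18.
V_out = V_min + code × LSB = -8.5 V + 156963 × 17 V / 262144
      = -8.5 V + 10.1790 V = 1.67903 V.

1.679 V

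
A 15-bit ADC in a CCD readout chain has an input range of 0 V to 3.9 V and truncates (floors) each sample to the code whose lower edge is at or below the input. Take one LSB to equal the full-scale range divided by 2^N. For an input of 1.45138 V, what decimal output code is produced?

12194

Range is 3.9 V. LSB = 3.9 V / 2^15 ≈ 119.0 µV.
V_in − V_min = 1.45138 − (0) = 1.45138 V.
Divide by LSB: 1.45138 × 32768/3.9 = 12194.5692.
Truncating gives code 12194.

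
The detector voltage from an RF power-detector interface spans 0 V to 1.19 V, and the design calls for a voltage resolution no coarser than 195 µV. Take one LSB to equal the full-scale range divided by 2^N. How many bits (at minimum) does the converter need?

13 bits

Full-scale range = 1.19 V.
1.19 V / 195 µV = 6103. Since 2^12 = 4096 and 2^13 = 8192, N = 13.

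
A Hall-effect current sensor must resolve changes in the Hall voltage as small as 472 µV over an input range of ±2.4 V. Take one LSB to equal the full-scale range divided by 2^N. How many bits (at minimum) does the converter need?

The full-scale span is 2.4 − (-2.4) = 4.8 V.
4.8 V / 472 µV = 10170. Since 2^13 = 8192 and 2^14 = 16384, N = 14.

14 bits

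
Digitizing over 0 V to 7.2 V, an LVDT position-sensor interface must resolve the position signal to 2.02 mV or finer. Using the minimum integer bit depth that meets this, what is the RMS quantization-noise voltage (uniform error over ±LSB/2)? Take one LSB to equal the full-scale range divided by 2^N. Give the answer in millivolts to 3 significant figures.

0.507 mV

Full-scale range = 7.2 V.
Required number of levels: 7.2/2.02 mV = 3564.4; smallest N with 2^N ≥ that is 12.
LSB = 7.2 V / 2^12 = 1.7578 mV.
σ_q = LSB/√12 = 1.7578 mV/3.4641 = 0.507 mV.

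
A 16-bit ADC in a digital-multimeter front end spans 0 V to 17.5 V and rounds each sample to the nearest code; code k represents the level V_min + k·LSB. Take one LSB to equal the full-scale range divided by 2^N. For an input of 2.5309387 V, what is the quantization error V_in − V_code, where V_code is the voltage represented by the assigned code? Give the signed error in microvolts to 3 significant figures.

+39.7 µV

Full-scale range = 17.5 V. LSB = 17.5 V / 2^16 ≈ 267.0 µV.
(2.5309387 − (0)) / LSB = 2.5309387 × 65536/17.5 = 9478.1485. Nearest integer: k = 9478.
V_code = 0 + (9478/65536) × 17.5 = 2.5308990479 V.
e = 2.5309387 − (2.5308990479) = +39.7 µV.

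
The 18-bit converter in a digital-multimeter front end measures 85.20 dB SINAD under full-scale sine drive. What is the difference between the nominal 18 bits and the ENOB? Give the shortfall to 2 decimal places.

4.14 bits

N_eff = (85.20 − 1.76)/6.02 = 13.8605 bits.
Lost resolution: 18 − 13.8605 = 4.1395 bits.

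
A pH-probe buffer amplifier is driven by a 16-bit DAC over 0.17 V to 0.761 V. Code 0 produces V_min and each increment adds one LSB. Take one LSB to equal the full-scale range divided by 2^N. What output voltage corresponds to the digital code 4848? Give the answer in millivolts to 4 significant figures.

The full-scale span is 0.761 − (0.17) = 0.591 V. LSB = 0.591 V / 2^16.
V_out = V_min + code × LSB = 0.17 V + 4848 × 0.591 V / 65536
      = 0.17 V + 0.0437190 V = 0.213719 V.

213.7 mV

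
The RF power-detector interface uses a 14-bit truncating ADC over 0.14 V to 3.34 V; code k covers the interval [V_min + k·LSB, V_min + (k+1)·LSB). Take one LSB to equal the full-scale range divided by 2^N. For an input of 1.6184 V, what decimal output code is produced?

Span: 3.34 V − (0.14 V) = 3.2 V. LSB = 3.2 V / 2^14 ≈ 195.3 µV.
V_in − V_min = 1.6184 − (0.14) = 1.4784 V.
Divide by LSB: 1.4784 × 16384/3.2 = 7569.4080.
Truncating gives code 7569.

7569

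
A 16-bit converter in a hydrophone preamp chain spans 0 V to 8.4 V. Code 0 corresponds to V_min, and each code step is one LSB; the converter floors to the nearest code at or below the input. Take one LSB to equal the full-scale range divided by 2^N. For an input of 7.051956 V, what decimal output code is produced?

55018

Full-scale range = 8.4 V. LSB = 8.4 V / 2^16 ≈ 128.2 µV.
(V_in − V_min) × 2^16/range = (7.051956 − (0)) × 65536/8.4 = 55018.689.
Floor → code = 55018.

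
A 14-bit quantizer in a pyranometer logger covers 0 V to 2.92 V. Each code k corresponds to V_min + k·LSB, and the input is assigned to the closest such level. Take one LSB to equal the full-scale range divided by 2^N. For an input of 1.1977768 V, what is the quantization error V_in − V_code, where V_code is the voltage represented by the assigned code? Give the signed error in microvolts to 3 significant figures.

Range is 2.92 V. LSB = 2.92 V / 2^14 ≈ 178.2 µV.
(V_in − V_min)/LSB = (1.1977768 − (0)) × 16384/2.92 = 6720.6764 → nearest code k = 6721.
Reconstructed level: 0 + 6721 × 2.92/16384 V = 1.1978344727 V.
V_in − V_code = 1.1977768 − (1.1978344727) = −57.7 µV.

−57.7 µV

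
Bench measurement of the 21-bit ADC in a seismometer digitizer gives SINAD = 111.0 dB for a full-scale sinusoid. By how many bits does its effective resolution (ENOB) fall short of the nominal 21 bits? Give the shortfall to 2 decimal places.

Effective bits = (111.0 − 1.76)/6.02 = 18.1462.
Lost resolution: 21 − 18.1462 = 2.8538 bits.

2.85 bits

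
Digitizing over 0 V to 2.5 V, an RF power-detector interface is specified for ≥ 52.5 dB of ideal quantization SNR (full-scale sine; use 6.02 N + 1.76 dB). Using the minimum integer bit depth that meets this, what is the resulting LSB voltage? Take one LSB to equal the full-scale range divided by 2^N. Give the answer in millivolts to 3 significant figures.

4.88 mV

Full-scale range = 2.5 V.
Required N = ⌈(52.5 − 1.76)/6.02⌉ = ⌈8.429⌉ = 9.
LSB = 2.5 V / 2^9 = 4.88 mV.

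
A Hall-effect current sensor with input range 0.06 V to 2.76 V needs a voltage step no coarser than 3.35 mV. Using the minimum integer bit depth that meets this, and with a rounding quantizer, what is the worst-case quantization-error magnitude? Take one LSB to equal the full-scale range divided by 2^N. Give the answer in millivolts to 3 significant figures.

1.32 mV

The full-scale span is 2.76 − (0.06) = 2.7 V.
Levels needed ≥ 2.7/3.35 mV = 806.0. 2^10 = 1024 suffices, so N_min = 10.
LSB = 2.7 V / 2^10 = 2.6367 mV.
Half an LSB is 1.32 mV.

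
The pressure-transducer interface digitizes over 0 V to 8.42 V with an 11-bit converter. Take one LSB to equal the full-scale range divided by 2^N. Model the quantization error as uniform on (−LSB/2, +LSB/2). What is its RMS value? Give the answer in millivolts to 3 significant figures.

Range is 8.42 V.
One LSB is 8.42 V / 2048 = 4.1113 mV.
RMS of a uniform error over width LSB is LSB/√12 = 1.19 mV.

1.19 mV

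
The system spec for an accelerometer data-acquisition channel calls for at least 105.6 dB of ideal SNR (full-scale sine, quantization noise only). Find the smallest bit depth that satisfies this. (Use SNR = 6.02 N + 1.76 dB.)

Solving 6.02 N ≥ 105.6 − 1.76: N ≥ 17.249. Round up → N = 18.

18 bits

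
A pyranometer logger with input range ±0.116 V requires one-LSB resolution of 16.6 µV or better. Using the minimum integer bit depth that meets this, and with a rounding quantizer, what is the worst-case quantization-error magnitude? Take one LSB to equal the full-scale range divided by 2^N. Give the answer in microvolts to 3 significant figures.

The full-scale span is 0.116 − (-0.116) = 0.232 V.
Levels needed ≥ 0.232/16.6 µV = 13980. 2^14 = 16384 suffices, so N_min = 14.
Step size = 0.232/16384 V = 14.160 µV.
Max error for round-to-nearest is LSB/2 = 7.08 µV.

7.08 µV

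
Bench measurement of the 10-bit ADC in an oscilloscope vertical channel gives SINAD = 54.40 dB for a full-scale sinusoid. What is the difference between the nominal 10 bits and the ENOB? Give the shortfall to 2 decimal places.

1.26 bits

N_eff = (54.40 − 1.76)/6.02 = 8.7442 bits.
Shortfall = 10 − 8.7442 = 1.2558 bits.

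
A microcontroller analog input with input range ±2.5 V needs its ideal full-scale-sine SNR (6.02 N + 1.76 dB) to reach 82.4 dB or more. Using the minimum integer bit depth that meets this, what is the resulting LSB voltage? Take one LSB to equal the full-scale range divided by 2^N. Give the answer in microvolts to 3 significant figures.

Span: 2.5 V − (-2.5 V) = 5 V.
6.02 N + 1.76 ≥ 82.4 gives N ≥ 13.395, so the minimum integer is 14.
LSB = 5 V / 2^14 = 305 µV.

305 µV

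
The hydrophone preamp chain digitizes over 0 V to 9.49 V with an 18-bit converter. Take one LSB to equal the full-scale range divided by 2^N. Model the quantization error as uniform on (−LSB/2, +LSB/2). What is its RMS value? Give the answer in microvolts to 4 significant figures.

10.45 µV

Full-scale range = 9.49 V.
Step size = 9.49/262144 V = 36.2015 µV.
For a uniform distribution on [−LSB/2, +LSB/2], V_rms = LSB/√12 = 36.2015 µV/3.4641 = 10.45 µV.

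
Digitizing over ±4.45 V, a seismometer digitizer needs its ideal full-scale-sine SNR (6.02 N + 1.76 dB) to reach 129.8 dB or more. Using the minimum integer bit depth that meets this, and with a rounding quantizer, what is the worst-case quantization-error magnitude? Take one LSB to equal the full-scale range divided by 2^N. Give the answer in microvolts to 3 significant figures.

Span: 4.45 V − (-4.45 V) = 8.9 V.
N ≥ (129.8 − 1.76)/6.02 = 21.269 → N_min = 22.
LSB = 8.9 V ÷ 2^22 = 8.9/4194304 V = 2.1219 µV.
Half an LSB is 1.06 µV.

1.06 µV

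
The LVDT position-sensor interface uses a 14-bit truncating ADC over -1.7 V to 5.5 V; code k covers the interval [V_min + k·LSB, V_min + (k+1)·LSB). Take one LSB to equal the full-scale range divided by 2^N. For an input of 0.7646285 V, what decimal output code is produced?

5608

Range = 5.5 − (-1.7) = 7.2 V. LSB = 7.2 V / 2^14 ≈ 439.5 µV.
code = ⌊(V_in − V_min)/LSB⌋ = ⌊(V_in − V_min) × 2^14 / range⌋
     = ⌊(0.7646285 − (-1.7)) × 16384 / 7.2⌋ = ⌊2.4646285 × 16384/7.2⌋
     = ⌊5608.399⌋ = 5608.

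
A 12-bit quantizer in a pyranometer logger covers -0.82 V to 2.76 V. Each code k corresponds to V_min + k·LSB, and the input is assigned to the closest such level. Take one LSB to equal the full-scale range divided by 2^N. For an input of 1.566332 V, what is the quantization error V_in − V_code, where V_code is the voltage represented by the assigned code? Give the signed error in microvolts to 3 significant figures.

Span: 2.76 V − (-0.82 V) = 3.58 V. LSB = 3.58 V / 2^12 ≈ 0.8740 mV.
Position in LSBs: (1.566332 − (-0.82)) × 4096/3.58 = 2730.2838; rounding gives k = 2730.
V_code = -0.82 + (2730/4096) × 3.58 = 1.566083984 V.
Error = V_in − V_code = 1.566332 − (1.566083984) = +248 µV.

+248 µV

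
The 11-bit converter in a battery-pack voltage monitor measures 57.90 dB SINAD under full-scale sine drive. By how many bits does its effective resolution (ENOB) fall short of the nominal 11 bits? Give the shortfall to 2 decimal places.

ENOB = (SINAD − 1.76)/6.02 = (57.90 − 1.76)/6.02 = 9.3256 bits.
Shortfall = 11 − 9.3256 = 1.6744 bits.

1.67 bits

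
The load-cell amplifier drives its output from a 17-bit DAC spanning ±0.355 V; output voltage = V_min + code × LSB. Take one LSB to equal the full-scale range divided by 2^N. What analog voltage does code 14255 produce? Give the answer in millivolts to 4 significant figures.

Full-scale range = 0.355 V − (-0.355 V) = 0.71 V. LSB = 0.71 V / 2^17.
V_out = V_min + code × LSB = -0.355 V + 14255 × 0.71 V / 131072
      = -0.355 + 0.0772175 = -0.277783 V.

-277.8 mV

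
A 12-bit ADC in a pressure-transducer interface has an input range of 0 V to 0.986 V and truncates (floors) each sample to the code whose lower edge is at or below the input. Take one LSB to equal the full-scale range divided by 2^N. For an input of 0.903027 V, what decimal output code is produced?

3751

Span = 0.986 V. LSB = 0.986 V / 2^12 ≈ 240.7 µV.
V_in − V_min = 0.903027 − (0) = 0.903027 V.
Divide by LSB: 0.903027 × 4096/0.986 = 3751.3170.
Truncating gives code 3751.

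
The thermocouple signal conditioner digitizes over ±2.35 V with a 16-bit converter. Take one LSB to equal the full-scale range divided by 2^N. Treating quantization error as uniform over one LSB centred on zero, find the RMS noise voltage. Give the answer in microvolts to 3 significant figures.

20.7 µV

Full-scale range = 2.35 V − (-2.35 V) = 4.7 V.
LSB = 4.7 V ÷ 2^16 = 4.7/65536 V = 71.716 µV.
For a uniform distribution on [−LSB/2, +LSB/2], V_rms = LSB/√12 = 71.716 µV/3.4641 = 20.7 µV.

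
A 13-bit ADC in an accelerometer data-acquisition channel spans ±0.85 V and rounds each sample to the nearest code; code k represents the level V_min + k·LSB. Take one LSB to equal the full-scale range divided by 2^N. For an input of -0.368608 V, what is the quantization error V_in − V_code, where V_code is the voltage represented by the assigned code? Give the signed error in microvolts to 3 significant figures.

−53.3 µV

The full-scale span is 0.85 − (-0.85) = 1.7 V. LSB = 1.7 V / 2^13 ≈ 207.5 µV.
Position in LSBs: (-0.368608 − (-0.85)) × 8192/1.7 = 2319.7431; rounding gives k = 2320.
Reconstructed level: -0.85 + 2320 × 1.7/8192 V = -0.3685546875 V.
Error = V_in − V_code = -0.368608 − (-0.3685546875) = −53.3 µV.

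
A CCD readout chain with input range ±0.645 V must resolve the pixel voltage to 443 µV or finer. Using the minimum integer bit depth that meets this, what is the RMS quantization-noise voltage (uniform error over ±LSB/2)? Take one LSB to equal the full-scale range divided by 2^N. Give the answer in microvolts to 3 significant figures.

Span: 0.645 V − (-0.645 V) = 1.29 V.
Need 2^N ≥ 1.29 V / 443 µV = 2912 → N_min = 12.
LSB = 1.29 V / 2^12 = 314.94 µV.
σ_q = LSB/√12 = 314.94 µV/3.4641 = 90.9 µV.

90.9 µV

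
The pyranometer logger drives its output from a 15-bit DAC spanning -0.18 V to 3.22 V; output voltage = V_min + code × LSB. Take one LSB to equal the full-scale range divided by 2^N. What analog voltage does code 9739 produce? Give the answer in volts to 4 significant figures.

0.8305 V

Range = 3.22 − (-0.18) = 3.4 V. LSB = 3.4 V / 2^15.
V_out = -0.18 + 9739 × (3.4/32768) V
      = -0.18 V + 1.01052 V = 0.830516 V.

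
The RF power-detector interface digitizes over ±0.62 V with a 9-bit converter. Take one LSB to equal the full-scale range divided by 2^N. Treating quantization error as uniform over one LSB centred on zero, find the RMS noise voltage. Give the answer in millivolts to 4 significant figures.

0.6991 mV

Full-scale range = 0.62 V − (-0.62 V) = 1.24 V.
LSB = 1.24 V / 2^9 = 2.42188 mV.
For a uniform distribution on [−LSB/2, +LSB/2], V_rms = LSB/√12 = 2.42188 mV/3.4641 = 0.6991 mV.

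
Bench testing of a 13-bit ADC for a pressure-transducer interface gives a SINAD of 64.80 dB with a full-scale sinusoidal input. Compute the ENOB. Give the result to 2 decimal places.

10.47 bits

(64.80 − 1.76) / 6.02 = 63.04/6.02 = 10.4718 effective bits.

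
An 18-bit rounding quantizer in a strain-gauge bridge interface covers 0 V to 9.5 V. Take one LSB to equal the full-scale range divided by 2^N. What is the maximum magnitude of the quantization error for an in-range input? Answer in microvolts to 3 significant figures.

18.1 µV

Full-scale range = 9.5 V.
LSB = 9.5 V ÷ 2^18 = 9.5/262144 V = 36.240 µV.
Worst-case error for round-to-nearest is half an LSB: 18.1 µV.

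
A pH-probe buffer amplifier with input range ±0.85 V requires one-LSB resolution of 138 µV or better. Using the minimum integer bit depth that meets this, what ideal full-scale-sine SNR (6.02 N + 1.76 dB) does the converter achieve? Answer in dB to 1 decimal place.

Span: 0.85 V − (-0.85 V) = 1.7 V.
1.7 V / 138 µV = 12320. Since 2^13 = 8192 and 2^14 = 16384, N = 14.
6.02(14) + 1.76 = 86.04 dB.

86.0 dB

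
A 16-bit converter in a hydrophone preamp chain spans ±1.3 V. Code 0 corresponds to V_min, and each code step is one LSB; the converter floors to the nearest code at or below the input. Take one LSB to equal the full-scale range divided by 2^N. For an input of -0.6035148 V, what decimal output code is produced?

17555

Span: 1.3 V − (-1.3 V) = 2.6 V. LSB = 2.6 V / 2^16 ≈ 39.67 µV.
(V_in − V_min) × 2^16/range = (-0.6035148 − (-1.3)) × 65536/2.6 = 17555.713.
Floor → code = 17555.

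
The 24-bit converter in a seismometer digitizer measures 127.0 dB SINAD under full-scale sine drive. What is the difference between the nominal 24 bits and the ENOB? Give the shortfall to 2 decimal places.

3.20 bits

N_eff = (127.0 − 1.76)/6.02 = 20.8040 bits.
Lost resolution: 24 − 20.8040 = 3.1960 bits.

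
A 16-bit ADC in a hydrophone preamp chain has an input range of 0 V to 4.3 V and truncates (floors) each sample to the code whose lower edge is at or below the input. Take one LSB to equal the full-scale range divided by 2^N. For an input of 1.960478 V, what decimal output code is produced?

V_FS = 4.3 V. LSB = 4.3 V / 2^16 ≈ 65.61 µV.
code = ⌊(V_in − V_min)/LSB⌋ = ⌊(V_in − V_min) × 2^16 / range⌋
     = ⌊(1.960478 − (0)) × 65536 / 4.3⌋ = ⌊1.960478 × 65536/4.3⌋
     = ⌊29879.508⌋ = 29879.

29879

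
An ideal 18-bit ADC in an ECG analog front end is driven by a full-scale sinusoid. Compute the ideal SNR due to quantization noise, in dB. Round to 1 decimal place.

110.1 dB

Ideal quantization SNR: 6.02 × 18 + 1.76 dB = 110.1 dB.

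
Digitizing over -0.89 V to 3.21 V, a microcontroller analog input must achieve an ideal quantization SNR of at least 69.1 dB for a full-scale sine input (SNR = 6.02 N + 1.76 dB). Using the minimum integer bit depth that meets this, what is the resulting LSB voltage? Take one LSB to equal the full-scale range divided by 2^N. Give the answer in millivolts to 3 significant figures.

1.00 mV

Span: 3.21 V − (-0.89 V) = 4.1 V.
Solving 6.02 N ≥ 69.1 − 1.76: N ≥ 11.186. Round up → N = 12.
LSB = 4.1 V ÷ 2^12 = 4.1/4096 V = 1.00 mV.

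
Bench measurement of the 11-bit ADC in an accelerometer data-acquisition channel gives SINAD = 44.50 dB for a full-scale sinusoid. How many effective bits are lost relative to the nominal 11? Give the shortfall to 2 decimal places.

3.90 bits

N_eff = (44.50 − 1.76)/6.02 = 7.0997 bits.
Lost resolution: 11 − 7.0997 = 3.9003 bits.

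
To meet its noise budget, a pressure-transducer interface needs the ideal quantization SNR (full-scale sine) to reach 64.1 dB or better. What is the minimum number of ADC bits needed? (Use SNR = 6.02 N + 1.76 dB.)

N ≥ (64.1 − 1.76)/6.02 = 10.355 → N_min = 11.

11 bits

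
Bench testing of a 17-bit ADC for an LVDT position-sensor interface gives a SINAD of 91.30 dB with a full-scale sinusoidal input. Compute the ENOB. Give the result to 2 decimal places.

14.87 bits

(91.30 − 1.76) / 6.02 = 89.54/6.02 = 14.8738 effective bits.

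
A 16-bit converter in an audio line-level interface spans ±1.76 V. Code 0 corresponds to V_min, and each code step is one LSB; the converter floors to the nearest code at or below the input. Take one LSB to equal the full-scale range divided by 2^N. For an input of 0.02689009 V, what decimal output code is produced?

The full-scale span is 1.76 − (-1.76) = 3.52 V. LSB = 3.52 V / 2^16 ≈ 53.71 µV.
V_in − V_min = 0.02689009 − (-1.76) = 1.78689009 V.
Divide by LSB: 1.78689009 × 65536/3.52 = 33268.6446.
Truncating gives code 33268.

33268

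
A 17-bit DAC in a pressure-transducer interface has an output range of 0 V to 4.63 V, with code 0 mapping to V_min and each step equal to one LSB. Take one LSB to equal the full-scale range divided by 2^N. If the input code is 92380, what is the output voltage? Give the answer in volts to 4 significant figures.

3.263 V

Range is 4.63 V. LSB = 4.63 V / 2^17.
Output = V_min + (92380/131072) × range = 0 + 0.704803 × 4.63 V
      = 0 V + 3.26324 V = 3.26324 V.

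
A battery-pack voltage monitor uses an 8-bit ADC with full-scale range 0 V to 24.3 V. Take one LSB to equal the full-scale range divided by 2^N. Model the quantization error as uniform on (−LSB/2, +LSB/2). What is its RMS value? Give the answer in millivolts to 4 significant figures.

Span = 24.3 V.
Step size = 24.3/256 V = 94.9219 mV.
σ_q = LSB/√12 = 94.9219 mV/3.4641 = 27.40 mV.

27.40 mV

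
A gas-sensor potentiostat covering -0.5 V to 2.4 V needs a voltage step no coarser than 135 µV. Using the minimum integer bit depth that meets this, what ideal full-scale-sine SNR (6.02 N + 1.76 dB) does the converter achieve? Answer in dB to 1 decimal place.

Range = 2.4 − (-0.5) = 2.9 V.
Required number of levels: 2.9/135 µV = 21481; smallest N with 2^N ≥ that is 15.
SNR = 6.02 × 15 + 1.76 = 92.06 dB.

92.1 dB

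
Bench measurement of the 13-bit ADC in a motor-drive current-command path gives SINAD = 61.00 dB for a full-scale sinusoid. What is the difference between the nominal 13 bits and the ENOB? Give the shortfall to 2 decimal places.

ENOB = (SINAD − 1.76)/6.02 = (61.00 − 1.76)/6.02 = 9.8405 bits.
Lost resolution: 13 − 9.8405 = 3.1595 bits.

3.16 bits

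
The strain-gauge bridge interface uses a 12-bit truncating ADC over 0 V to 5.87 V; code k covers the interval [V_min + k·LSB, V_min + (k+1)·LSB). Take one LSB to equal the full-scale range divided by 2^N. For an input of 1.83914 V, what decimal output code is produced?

Full-scale range = 5.87 V. LSB = 5.87 V / 2^12 ≈ 1.433 mV.
(V_in − V_min) × 2^12/range = (1.83914 − (0)) × 4096/5.87 = 1283.325.
Floor → code = 1283.

1283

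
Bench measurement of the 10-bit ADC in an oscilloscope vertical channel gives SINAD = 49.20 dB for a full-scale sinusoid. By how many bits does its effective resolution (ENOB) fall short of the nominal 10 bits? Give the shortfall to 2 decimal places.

2.12 bits

ENOB = (SINAD − 1.76)/6.02 = (49.20 − 1.76)/6.02 = 7.8804 bits.
Shortfall = 10 − 7.8804 = 2.1196 bits.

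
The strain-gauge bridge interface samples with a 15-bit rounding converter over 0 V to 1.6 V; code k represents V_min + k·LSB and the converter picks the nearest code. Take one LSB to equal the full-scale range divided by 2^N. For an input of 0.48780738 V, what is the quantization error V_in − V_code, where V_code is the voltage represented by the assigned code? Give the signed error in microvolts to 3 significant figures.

Span = 1.6 V. LSB = 1.6 V / 2^15 ≈ 48.83 µV.
(0.48780738 − (0)) / LSB = 0.48780738 × 32768/1.6 = 9990.2951. Nearest integer: k = 9990.
V_code = V_min + k × range/2^15 = 0 + 9990 × 1.6/32768 = 0.48779296875 V.
Error = V_in − V_code = 0.48780738 − (0.48779296875) = +14.4 µV.

+14.4 µV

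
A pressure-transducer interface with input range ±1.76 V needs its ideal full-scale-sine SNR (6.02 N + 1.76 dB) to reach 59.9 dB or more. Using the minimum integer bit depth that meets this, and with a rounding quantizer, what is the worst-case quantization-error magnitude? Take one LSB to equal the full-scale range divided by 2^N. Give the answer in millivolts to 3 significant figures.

Full-scale range = 1.76 V − (-1.76 V) = 3.52 V.
N ≥ (59.9 − 1.76)/6.02 = 9.658 → N_min = 10.
LSB = 3.52 V / 2^10 = 3.4375 mV.
|e|_max = LSB/2 = 1.72 mV.

1.72 mV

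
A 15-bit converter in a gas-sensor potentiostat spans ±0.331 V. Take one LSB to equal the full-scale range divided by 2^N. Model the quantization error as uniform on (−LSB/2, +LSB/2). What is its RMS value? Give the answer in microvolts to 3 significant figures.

5.83 µV

Full-scale range = 0.331 V − (-0.331 V) = 0.662 V.
Step size = 0.662/32768 V = 20.203 µV.
σ_q = LSB/√12 = 20.203 µV/3.4641 = 5.83 µV.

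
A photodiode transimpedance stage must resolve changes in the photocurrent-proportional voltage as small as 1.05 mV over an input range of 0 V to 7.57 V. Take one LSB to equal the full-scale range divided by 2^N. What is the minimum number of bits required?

V_FS = 7.57 V.
7.57 V / 1.05 mV = 7210. Since 2^12 = 4096 and 2^13 = 8192, N = 13.

13 bits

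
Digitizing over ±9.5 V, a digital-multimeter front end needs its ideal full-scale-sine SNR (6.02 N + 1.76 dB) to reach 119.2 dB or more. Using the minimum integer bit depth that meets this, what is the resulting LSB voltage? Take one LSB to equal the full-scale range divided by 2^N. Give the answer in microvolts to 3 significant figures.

18.1 µV

Range = 9.5 − (-9.5) = 19 V.
N ≥ (119.2 − 1.76)/6.02 = 19.508 → N_min = 20.
Step size = 19/1048576 V = 18.1 µV.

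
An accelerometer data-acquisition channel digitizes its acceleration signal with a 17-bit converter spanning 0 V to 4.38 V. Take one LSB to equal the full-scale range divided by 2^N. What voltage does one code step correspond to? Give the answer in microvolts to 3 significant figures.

33.4 µV

Span = 4.38 V.
2^17 = 131072 levels.
LSB = 4.38 V ÷ 2^17 = 4.38/131072 V = 33.4 µV.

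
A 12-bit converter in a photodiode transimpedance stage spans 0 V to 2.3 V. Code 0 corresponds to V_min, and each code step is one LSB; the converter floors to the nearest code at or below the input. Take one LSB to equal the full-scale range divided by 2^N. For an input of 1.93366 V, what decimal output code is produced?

V_FS = 2.3 V. LSB = 2.3 V / 2^12 ≈ 0.5615 mV.
(V_in − V_min) × 2^12/range = (1.93366 − (0)) × 4096/2.3 = 3443.596.
Floor → code = 3443.

3443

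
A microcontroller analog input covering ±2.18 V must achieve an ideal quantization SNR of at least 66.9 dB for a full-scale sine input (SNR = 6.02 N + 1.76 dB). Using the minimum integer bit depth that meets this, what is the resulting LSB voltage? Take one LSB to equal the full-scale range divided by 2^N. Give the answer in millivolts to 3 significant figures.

Range = 2.18 − (-2.18) = 4.36 V.
Required N = ⌈(66.9 − 1.76)/6.02⌉ = ⌈10.821⌉ = 11.
One LSB is 4.36 V / 2048 = 2.13 mV.

2.13 mV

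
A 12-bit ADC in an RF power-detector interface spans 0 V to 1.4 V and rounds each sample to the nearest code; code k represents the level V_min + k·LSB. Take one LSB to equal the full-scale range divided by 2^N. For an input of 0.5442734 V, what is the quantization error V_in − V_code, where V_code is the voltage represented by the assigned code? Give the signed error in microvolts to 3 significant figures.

+133 µV

V_FS = 1.4 V. LSB = 1.4 V / 2^12 ≈ 341.8 µV.
(V_in − V_min)/LSB = (0.5442734 − (0)) × 4096/1.4 = 1592.3885 → nearest code k = 1592.
V_code = 0 + (1592/4096) × 1.4 = 0.5441406250 V.
Error = V_in − V_code = 0.5442734 − (0.5441406250) = +133 µV.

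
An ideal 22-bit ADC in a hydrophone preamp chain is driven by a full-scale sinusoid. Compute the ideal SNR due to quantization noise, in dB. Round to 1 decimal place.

134.2 dB

6.02(22) + 1.76 = 132.44 + 1.76 = 134.20 dB.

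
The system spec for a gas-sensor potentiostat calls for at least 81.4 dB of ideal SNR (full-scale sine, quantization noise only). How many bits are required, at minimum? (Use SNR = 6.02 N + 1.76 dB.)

14 bits

N ≥ (81.4 − 1.76)/6.02 = 13.229 → N_min = 14.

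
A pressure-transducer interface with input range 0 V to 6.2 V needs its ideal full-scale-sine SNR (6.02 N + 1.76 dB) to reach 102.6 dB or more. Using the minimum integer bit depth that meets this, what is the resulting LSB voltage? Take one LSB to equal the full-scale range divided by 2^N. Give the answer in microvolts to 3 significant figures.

V_FS = 6.2 V.
Solving 6.02 N ≥ 102.6 − 1.76: N ≥ 16.751. Round up → N = 17.
LSB = 6.2 V / 2^17 = 47.3 µV.

47.3 µV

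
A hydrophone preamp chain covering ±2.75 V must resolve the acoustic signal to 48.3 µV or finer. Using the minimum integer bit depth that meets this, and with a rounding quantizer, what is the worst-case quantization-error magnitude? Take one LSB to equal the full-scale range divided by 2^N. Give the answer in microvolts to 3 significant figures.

Full-scale range = 2.75 V − (-2.75 V) = 5.5 V.
Levels needed ≥ 5.5/48.3 µV = 113900. 2^17 = 131072 suffices, so N_min = 17.
LSB = 5.5 V / 2^17 = 41.962 µV.
Half an LSB is 21.0 µV.

21.0 µV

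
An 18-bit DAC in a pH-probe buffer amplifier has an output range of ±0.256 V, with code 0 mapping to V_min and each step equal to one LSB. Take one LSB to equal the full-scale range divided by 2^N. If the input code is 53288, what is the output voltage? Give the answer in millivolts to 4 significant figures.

The full-scale span is 0.256 − (-0.256) = 0.512 V. LSB = 0.512 V / 2^18.
V_out = V_min + code × LSB = -0.256 V + 53288 × 0.512 V / 262144
      = -0.256 + 0.104078 = -0.151922 V.

-151.9 mV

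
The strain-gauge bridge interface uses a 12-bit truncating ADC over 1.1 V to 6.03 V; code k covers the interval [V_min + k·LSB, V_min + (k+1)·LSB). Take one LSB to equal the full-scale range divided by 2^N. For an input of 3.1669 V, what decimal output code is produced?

1717

Full-scale range = 6.03 V − (1.1 V) = 4.93 V. LSB = 4.93 V / 2^12 ≈ 1.204 mV.
(V_in − V_min) × 2^12/range = (3.1669 − (1.1)) × 4096/4.93 = 1717.246.
Floor → code = 1717.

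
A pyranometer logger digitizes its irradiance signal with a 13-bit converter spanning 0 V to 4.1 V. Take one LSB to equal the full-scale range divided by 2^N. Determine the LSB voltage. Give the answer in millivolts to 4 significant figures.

0.5005 mV

Range is 4.1 V.
Number of codes = 2^13 = 8192.
Step size = 4.1/8192 V = 0.5005 mV.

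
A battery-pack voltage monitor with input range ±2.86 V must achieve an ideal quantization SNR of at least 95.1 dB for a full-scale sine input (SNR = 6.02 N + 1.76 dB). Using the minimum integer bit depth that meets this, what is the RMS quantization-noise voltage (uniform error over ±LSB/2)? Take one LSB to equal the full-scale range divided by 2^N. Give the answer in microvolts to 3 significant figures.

Full-scale range = 2.86 V − (-2.86 V) = 5.72 V.
Required N = ⌈(95.1 − 1.76)/6.02⌉ = ⌈15.505⌉ = 16.
LSB = 5.72 V ÷ 2^16 = 5.72/65536 V = 87.280 µV.
V_rms = LSB/√12 = 25.2 µV.

25.2 µV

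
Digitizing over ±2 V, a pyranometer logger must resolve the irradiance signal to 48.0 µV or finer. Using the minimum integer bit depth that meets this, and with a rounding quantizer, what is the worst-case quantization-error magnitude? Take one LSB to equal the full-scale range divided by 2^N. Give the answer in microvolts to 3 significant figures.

15.3 µV

The full-scale span is 2 − (-2) = 4 V.
Need 2^N ≥ 4 V / 48.0 µV = 83330 → N_min = 17.
Step size = 4/131072 V = 30.518 µV.
Half an LSB is 15.3 µV.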